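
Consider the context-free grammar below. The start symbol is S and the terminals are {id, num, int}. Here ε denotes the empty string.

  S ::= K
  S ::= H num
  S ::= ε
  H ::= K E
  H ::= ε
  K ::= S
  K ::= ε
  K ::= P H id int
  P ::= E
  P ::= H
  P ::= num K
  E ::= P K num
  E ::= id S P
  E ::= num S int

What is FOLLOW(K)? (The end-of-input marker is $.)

{$, id, int, num}

FIRST(S): from S::=K we get {ε, id, num}; from S::=H num we get {id, num}; from S::=ε we get {ε}. So FIRST(S) = {ε, id, num}.
FIRST(H): from H::=K E we get {id, num}; from H::=ε we get {ε}. So FIRST(H) = {ε, id, num}.
FIRST(K): from K::=S we get {ε, id, num}; from K::=ε we get {ε}; from K::=P H id int we get {id, num}. So FIRST(K) = {ε, id, num}.
FIRST(P): from P::=E we get {id, num}; from P::=H we get {ε, id, num}; from P::=num K we get {num}. So FIRST(P) = {ε, id, num}.
FIRST(E): from E::=P K num we get {id, num}; from E::=id S P we get {id}; from E::=num S int we get {num}. So FIRST(E) = {id, num}.
FOLLOW(S) includes $ since S is the start symbol.
FOLLOW(S): in K::=S, the suffix after S is empty, so FOLLOW(S) ⊇ FOLLOW(K) = {$, id, int, num}; in E::=id S P, S is followed by P with FIRST {ε, id, num}; in E::=id S P, the suffix after S is nullable, so FOLLOW(S) ⊇ FOLLOW(E) = {id, num}; in E::=num S int, S is followed by int with FIRST {int}. Thus FOLLOW(S) = {$, id, int, num}.
FOLLOW(H): in S::=H num, H is followed by num with FIRST {num}; in K::=P H id int, H is followed by id int with FIRST {id}; in P::=H, the suffix after H is empty, so FOLLOW(H) ⊇ FOLLOW(P) = {id, num}. Thus FOLLOW(H) = {id, num}.
FOLLOW(K): in S::=K, the suffix after K is empty, so FOLLOW(K) ⊇ FOLLOW(S) = {$, id, int, num}; in H::=K E, K is followed by E with FIRST {id, num}; in P::=num K, the suffix after K is empty, so FOLLOW(K) ⊇ FOLLOW(P) = {id, num}; in E::=P K num, K is followed by num with FIRST {num}. Thus FOLLOW(K) = {$, id, int, num}.
FOLLOW(P): in K::=P H id int, P is followed by H id int with FIRST {id, num}; in E::=P K num, P is followed by K num with FIRST {id, num}; in E::=id S P, the suffix after P is empty, so FOLLOW(P) ⊇ FOLLOW(E) = {id, num}. Thus FOLLOW(P) = {id, num}.
FOLLOW(E): in H::=K E, the suffix after E is empty, so FOLLOW(E) ⊇ FOLLOW(H) = {id, num}; in P::=E, the suffix after E is empty, so FOLLOW(E) ⊇ FOLLOW(P) = {id, num}. Thus FOLLOW(E) = {id, num}.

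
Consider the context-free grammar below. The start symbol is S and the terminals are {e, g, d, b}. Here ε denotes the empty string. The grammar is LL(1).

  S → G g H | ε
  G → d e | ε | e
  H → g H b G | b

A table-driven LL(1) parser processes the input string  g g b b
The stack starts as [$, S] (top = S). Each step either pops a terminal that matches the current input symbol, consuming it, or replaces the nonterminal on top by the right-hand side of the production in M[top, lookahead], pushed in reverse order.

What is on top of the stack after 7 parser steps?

step 1: stack=$ S  input=g g b b $  — expand S → G g H
step 2: stack=$ H g G  input=g g b b $  — expand G → ε
step 3: stack=$ H g  input=g g b b $  — match g
step 4: stack=$ H  input=g b b $  — expand H → g H b G
step 5: stack=$ G b H g  input=g b b $  — match g
step 6: stack=$ G b H  input=b b $  — expand H → b
step 7: stack=$ G b b  input=b b $  — match b
Stack after step 7: $ G b (top = b).

b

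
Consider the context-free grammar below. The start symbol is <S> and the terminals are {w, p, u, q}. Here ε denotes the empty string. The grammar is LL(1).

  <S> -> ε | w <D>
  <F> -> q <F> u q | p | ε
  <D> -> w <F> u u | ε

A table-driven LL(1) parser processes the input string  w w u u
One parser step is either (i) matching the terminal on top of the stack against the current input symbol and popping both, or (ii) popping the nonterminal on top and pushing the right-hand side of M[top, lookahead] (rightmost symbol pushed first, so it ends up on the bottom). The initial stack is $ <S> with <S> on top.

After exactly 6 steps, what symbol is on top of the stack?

u

     Stack        Input      Action
  1  $ <S>        w w u u $  expand <S> -> w <D>
  2  $ <D> w      w w u u $  match w
  3  $ <D>        w u u $    expand <D> -> w <F> u u
  4  $ u u <F> w  w u u $    match w
  5  $ u u <F>    u u $      expand <F> -> ε
  6  $ u u        u u $      match u
Stack after step 6: $ u (top = u).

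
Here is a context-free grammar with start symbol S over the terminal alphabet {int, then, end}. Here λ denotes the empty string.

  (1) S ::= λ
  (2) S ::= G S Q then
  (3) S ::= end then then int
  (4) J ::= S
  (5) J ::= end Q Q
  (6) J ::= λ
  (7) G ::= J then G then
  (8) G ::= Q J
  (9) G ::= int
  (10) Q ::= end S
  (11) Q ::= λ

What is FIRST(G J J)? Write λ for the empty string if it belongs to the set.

FIRST(Q): from Q::=end S we get {end}; from Q::=λ we get {λ}. So FIRST(Q) = {λ, end}.
FIRST(S): from S::=λ we get {λ}; from S::=G S Q then we get {end, int, then}; from S::=end then then int we get {end}. So FIRST(S) = {λ, end, int, then}.
FIRST(J): from J::=S we get {λ, end, int, then}; from J::=end Q Q we get {end}; from J::=λ we get {λ}. So FIRST(J) = {λ, end, int, then}.
FIRST(G): from G::=J then G then we get {end, int, then}; from G::=Q J we get {λ, end, int, then}; from G::=int we get {int}. So FIRST(G) = {λ, end, int, then}.
FIRST(G J J): take FIRST of each symbol in turn, carrying on past any symbol whose FIRST contains λ; result {λ, end, int, then}.

{λ, end, int, then}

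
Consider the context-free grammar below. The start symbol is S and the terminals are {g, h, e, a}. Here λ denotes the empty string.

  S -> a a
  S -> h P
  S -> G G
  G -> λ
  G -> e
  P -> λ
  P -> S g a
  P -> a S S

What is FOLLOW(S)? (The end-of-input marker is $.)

{$, a, e, g, h}

FIRST(G) = {λ, e}
FIRST(S) = {λ, a, e, h}  (via G G)
FIRST(P) = {λ, a, e, g, h}  (via S g a)
FOLLOW(S) includes $ since S is the start symbol.
FOLLOW(S): in P->S g a, S is followed by g a with FIRST {g}; in P->a S S (occurrence 1), S is followed by S with FIRST {λ, a, e, h}; in P->a S S (occurrence 1), the suffix after S is nullable, so FOLLOW(S) ⊇ FOLLOW(P) = {$, a, e, g, h}; in P->a S S (occurrence 2), the suffix after S is empty, so FOLLOW(S) ⊇ FOLLOW(P) = {$, a, e, g, h}. Thus FOLLOW(S) = {$, a, e, g, h}.
FOLLOW(G): in S->G G (occurrence 1), G is followed by G with FIRST {λ, e}; in S->G G (occurrence 1), the suffix after G is nullable, so FOLLOW(G) ⊇ FOLLOW(S) = {$, a, e, g, h}; in S->G G (occurrence 2), the suffix after G is empty, so FOLLOW(G) ⊇ FOLLOW(S) = {$, a, e, g, h}. Thus FOLLOW(G) = {$, a, e, g, h}.
FOLLOW(P): in S->h P, the suffix after P is empty, so FOLLOW(P) ⊇ FOLLOW(S) = {$, a, e, g, h}. Thus FOLLOW(P) = {$, a, e, g, h}.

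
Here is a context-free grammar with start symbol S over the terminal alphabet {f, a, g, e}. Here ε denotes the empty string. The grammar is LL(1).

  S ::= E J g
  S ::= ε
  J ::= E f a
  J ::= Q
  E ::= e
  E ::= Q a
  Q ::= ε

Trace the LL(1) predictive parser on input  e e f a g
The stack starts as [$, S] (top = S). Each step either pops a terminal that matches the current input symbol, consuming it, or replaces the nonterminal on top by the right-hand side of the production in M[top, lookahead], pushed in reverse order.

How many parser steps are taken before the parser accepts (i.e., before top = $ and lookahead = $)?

9

     Stack      Input        Action
  1  $ S        e e f a g $  expand S ::= E J g
  2  $ g J E    e e f a g $  expand E ::= e
  3  $ g J e    e e f a g $  match e
  4  $ g J      e f a g $    expand J ::= E f a
  5  $ g a f E  e f a g $    expand E ::= e
  6  $ g a f e  e f a g $    match e
  7  $ g a f    f a g $      match f
  8  $ g a      a g $        match a
  9  $ g        g $          match g
Accept reached after 9 steps.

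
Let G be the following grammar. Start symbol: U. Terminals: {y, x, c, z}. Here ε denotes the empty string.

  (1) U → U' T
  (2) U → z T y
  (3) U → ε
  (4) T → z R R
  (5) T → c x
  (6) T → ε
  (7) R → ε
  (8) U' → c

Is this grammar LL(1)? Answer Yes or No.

FIRST(U) = {ε, c, z}
FIRST(T) = {ε, c, z}
FIRST(R) = {ε}
FIRST(U') = {c}
FOLLOW(U) = {$}
FOLLOW(T) = {$, y}
FOLLOW(R) = {$, y}
FOLLOW(U') = {$, c, z}
Each cell of M receives at most one production.

Yes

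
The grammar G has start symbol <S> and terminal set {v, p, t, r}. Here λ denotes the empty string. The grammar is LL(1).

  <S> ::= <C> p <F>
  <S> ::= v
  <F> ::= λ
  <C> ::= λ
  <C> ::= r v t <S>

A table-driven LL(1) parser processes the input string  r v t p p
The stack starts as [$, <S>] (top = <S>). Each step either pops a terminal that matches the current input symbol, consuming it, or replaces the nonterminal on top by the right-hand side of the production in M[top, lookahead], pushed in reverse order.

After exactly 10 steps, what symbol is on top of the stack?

<F>

      Stack              Input        Action
   1  $ <S>              r v t p p $  expand <S> ::= <C> p <F>
   2  $ <F> p <C>        r v t p p $  expand <C> ::= r v t <S>
   3  $ <F> p <S> t v r  r v t p p $  match r
   4  $ <F> p <S> t v    v t p p $    match v
   5  $ <F> p <S> t      t p p $      match t
   6  $ <F> p <S>        p p $        expand <S> ::= <C> p <F>
   7  $ <F> p <F> p <C>  p p $        expand <C> ::= λ
   8  $ <F> p <F> p      p p $        match p
   9  $ <F> p <F>        p $          expand <F> ::= λ
  10  $ <F> p            p $          match p
Stack after step 10: $ <F> (top = <F>).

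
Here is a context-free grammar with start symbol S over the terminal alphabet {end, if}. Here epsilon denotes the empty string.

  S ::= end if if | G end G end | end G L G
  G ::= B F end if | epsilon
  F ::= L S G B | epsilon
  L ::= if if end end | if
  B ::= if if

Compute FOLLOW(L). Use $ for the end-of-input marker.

{$, end, if}

FIRST(L): from L::=if if end end we get {if}; from L::=if we get {if}. So FIRST(L) = {if}.
FIRST(B): from B::=if if we get {if}. So FIRST(B) = {if}.
FIRST(G): from G::=B F end if we get {if}; from G::=epsilon we get {epsilon}. So FIRST(G) = {epsilon, if}.
FIRST(F): from F::=L S G B we get {if}; from F::=epsilon we get {epsilon}. So FIRST(F) = {epsilon, if}.
FIRST(S): from S::=end if if we get {end}; from S::=G end G end we get {end, if}; from S::=end G L G we get {end}. So FIRST(S) = {end, if}.
FOLLOW(S) includes $ since S is the start symbol.
FOLLOW(S): in F::=L S G B, S is followed by G B with FIRST {if}. Thus FOLLOW(S) = {$, if}.
FOLLOW(G): in S::=G end G end (occurrence 1), G is followed by end G end with FIRST {end}; in S::=G end G end (occurrence 2), G is followed by end with FIRST {end}; in S::=end G L G (occurrence 1), G is followed by L G with FIRST {if}; in S::=end G L G (occurrence 2), the suffix after G is empty, so FOLLOW(G) ⊇ FOLLOW(S) = {$, if}; in F::=L S G B, G is followed by B with FIRST {if}. Thus FOLLOW(G) = {$, end, if}.
FOLLOW(F): in G::=B F end if, F is followed by end if with FIRST {end}. Thus FOLLOW(F) = {end}.
FOLLOW(L): in S::=end G L G, L is followed by G with FIRST {epsilon, if}; in S::=end G L G, the suffix after L is nullable, so FOLLOW(L) ⊇ FOLLOW(S) = {$, if}; in F::=L S G B, L is followed by S G B with FIRST {end, if}. Thus FOLLOW(L) = {$, end, if}.
FOLLOW(B): in G::=B F end if, B is followed by F end if with FIRST {end, if}; in F::=L S G B, the suffix after B is empty, so FOLLOW(B) ⊇ FOLLOW(F) = {end}. Thus FOLLOW(B) = {end, if}.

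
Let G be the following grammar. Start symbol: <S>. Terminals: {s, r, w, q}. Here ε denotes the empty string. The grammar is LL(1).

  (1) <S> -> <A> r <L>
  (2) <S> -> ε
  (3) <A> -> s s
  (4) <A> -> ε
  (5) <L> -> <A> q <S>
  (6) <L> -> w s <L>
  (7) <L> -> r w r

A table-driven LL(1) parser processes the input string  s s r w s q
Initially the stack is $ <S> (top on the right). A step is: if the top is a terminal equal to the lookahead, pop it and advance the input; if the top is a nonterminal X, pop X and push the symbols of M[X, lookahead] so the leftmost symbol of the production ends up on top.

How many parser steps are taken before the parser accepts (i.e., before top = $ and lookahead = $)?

12

      Stack        Input          Action
   1  $ <S>        s s r w s q $  expand <S> -> <A> r <L>
   2  $ <L> r <A>  s s r w s q $  expand <A> -> s s
   3  $ <L> r s s  s s r w s q $  match s
   4  $ <L> r s    s r w s q $    match s
   5  $ <L> r      r w s q $      match r
   6  $ <L>        w s q $        expand <L> -> w s <L>
   7  $ <L> s w    w s q $        match w
   8  $ <L> s      s q $          match s
   9  $ <L>        q $            expand <L> -> <A> q <S>
  10  $ <S> q <A>  q $            expand <A> -> ε
  11  $ <S> q      q $            match q
  12  $ <S>        $              expand <S> -> ε
Accept reached after 12 steps.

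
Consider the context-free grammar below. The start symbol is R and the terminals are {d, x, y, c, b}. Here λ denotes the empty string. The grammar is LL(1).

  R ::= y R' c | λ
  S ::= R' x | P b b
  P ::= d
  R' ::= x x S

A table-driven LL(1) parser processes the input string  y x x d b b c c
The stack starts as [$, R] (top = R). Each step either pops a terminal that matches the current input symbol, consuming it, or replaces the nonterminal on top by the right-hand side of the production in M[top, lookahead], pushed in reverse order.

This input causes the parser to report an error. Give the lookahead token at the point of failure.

      Stack      Input              Action
   1  $ R        y x x d b b c c $  expand R ::= y R' c
   2  $ c R' y   y x x d b b c c $  match y
   3  $ c R'     x x d b b c c $    expand R' ::= x x S
   4  $ c S x x  x x d b b c c $    match x
   5  $ c S x    x d b b c c $      match x
   6  $ c S      d b b c c $        expand S ::= P b b
   7  $ c b b P  d b b c c $        expand P ::= d
   8  $ c b b d  d b b c c $        match d
   9  $ c b b    b b c c $          match b
  10  $ c b      b c c $            match b
  11  $ c        c c $              match c
  12  $          c $                error: stack empty but input remains

c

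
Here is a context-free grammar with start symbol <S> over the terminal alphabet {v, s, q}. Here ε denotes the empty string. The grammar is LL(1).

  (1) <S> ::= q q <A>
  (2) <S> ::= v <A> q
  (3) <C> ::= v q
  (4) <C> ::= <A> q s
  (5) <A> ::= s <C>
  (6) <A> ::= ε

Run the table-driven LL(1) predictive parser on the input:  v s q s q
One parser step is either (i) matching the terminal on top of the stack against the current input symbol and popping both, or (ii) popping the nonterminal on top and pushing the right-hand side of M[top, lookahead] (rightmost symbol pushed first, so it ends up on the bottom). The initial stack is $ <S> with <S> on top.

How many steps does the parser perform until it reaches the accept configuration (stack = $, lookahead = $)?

     Stack        Input        Action
  1  $ <S>        v s q s q $  expand <S> ::= v <A> q
  2  $ q <A> v    v s q s q $  match v
  3  $ q <A>      s q s q $    expand <A> ::= s <C>
  4  $ q <C> s    s q s q $    match s
  5  $ q <C>      q s q $      expand <C> ::= <A> q s
  6  $ q s q <A>  q s q $      expand <A> ::= ε
  7  $ q s q      q s q $      match q
  8  $ q s        s q $        match s
  9  $ q          q $          match q
Accept reached after 9 steps.

9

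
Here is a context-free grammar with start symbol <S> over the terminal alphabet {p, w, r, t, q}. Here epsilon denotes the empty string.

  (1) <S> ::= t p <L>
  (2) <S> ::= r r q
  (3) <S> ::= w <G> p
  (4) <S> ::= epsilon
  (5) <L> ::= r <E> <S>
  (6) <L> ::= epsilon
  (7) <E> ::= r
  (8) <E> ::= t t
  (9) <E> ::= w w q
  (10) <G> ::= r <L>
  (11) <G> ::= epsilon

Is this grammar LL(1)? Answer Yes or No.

Yes

FIRST(<S>) = {epsilon, r, t, w}
FIRST(<L>) = {epsilon, r}
FIRST(<E>) = {r, t, w}
FIRST(<G>) = {epsilon, r}
FOLLOW(<S>) = {$, p}
FOLLOW(<L>) = {$, p}
FOLLOW(<E>) = {$, p, r, t, w}
FOLLOW(<G>) = {p}
Each cell of M receives at most one production.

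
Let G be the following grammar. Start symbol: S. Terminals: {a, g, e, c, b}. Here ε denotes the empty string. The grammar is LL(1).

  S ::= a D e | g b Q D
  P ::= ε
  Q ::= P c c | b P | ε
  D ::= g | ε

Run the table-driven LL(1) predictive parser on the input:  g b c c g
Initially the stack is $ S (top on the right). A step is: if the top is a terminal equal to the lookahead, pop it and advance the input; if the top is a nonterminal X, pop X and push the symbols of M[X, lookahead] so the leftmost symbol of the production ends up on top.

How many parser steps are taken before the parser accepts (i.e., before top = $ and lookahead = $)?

     Stack      Input        Action
  1  $ S        g b c c g $  expand S ::= g b Q D
  2  $ D Q b g  g b c c g $  match g
  3  $ D Q b    b c c g $    match b
  4  $ D Q      c c g $      expand Q ::= P c c
  5  $ D c c P  c c g $      expand P ::= ε
  6  $ D c c    c c g $      match c
  7  $ D c      c g $        match c
  8  $ D        g $          expand D ::= g
  9  $ g        g $          match g
Accept reached after 9 steps.

9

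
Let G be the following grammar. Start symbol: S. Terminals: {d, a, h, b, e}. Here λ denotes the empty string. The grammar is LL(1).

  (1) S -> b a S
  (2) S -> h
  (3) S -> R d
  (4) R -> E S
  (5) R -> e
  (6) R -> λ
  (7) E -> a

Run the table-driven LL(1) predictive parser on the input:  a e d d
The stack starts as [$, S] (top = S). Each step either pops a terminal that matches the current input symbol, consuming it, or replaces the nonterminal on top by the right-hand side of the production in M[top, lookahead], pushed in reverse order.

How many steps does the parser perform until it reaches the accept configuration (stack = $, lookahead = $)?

9

step 1: stack=$ S  input=a e d d $  — expand S -> R d
step 2: stack=$ d R  input=a e d d $  — expand R -> E S
step 3: stack=$ d S E  input=a e d d $  — expand E -> a
step 4: stack=$ d S a  input=a e d d $  — match a
step 5: stack=$ d S  input=e d d $  — expand S -> R d
step 6: stack=$ d d R  input=e d d $  — expand R -> e
step 7: stack=$ d d e  input=e d d $  — match e
step 8: stack=$ d d  input=d d $  — match d
step 9: stack=$ d  input=d $  — match d
Accept reached after 9 steps.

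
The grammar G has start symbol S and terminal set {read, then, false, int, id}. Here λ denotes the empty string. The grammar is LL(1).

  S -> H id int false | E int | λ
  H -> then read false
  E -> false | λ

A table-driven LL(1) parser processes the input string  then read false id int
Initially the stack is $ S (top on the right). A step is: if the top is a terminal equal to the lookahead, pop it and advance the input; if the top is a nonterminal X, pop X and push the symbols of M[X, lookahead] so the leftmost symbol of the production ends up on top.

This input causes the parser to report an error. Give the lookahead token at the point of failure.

$

step 1: stack=$ S  input=then read false id int $  — expand S -> H id int false
step 2: stack=$ false int id H  input=then read false id int $  — expand H -> then read false
step 3: stack=$ false int id false read then  input=then read false id int $  — match then
step 4: stack=$ false int id false read  input=read false id int $  — match read
step 5: stack=$ false int id false  input=false id int $  — match false
step 6: stack=$ false int id  input=id int $  — match id
step 7: stack=$ false int  input=int $  — match int
step 8: stack=$ false  input=$  — error: top is terminal false but lookahead is $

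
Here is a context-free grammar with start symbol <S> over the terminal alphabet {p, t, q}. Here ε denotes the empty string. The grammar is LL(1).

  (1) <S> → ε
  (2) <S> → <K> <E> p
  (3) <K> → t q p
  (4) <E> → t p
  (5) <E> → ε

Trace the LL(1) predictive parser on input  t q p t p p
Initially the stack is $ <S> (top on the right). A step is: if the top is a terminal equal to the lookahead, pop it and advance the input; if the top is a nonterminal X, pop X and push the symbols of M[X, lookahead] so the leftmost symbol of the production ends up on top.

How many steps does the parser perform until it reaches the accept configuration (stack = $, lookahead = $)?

9

     Stack          Input          Action
  1  $ <S>          t q p t p p $  expand <S> → <K> <E> p
  2  $ p <E> <K>    t q p t p p $  expand <K> → t q p
  3  $ p <E> p q t  t q p t p p $  match t
  4  $ p <E> p q    q p t p p $    match q
  5  $ p <E> p      p t p p $      match p
  6  $ p <E>        t p p $        expand <E> → t p
  7  $ p p t        t p p $        match t
  8  $ p p          p p $          match p
  9  $ p            p $            match p
Accept reached after 9 steps.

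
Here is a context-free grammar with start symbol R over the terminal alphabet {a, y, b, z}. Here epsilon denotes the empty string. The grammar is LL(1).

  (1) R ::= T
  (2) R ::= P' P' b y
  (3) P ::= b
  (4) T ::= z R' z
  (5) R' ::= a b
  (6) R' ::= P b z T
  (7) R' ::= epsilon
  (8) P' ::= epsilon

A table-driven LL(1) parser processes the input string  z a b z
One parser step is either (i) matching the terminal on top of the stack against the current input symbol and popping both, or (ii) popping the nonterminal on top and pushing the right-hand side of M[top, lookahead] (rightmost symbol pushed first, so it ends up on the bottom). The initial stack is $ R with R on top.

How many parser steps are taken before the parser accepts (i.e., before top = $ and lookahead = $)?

7

step 1: stack=$ R  input=z a b z $  — expand R ::= T
step 2: stack=$ T  input=z a b z $  — expand T ::= z R' z
step 3: stack=$ z R' z  input=z a b z $  — match z
step 4: stack=$ z R'  input=a b z $  — expand R' ::= a b
step 5: stack=$ z b a  input=a b z $  — match a
step 6: stack=$ z b  input=b z $  — match b
step 7: stack=$ z  input=z $  — match z
Accept reached after 7 steps.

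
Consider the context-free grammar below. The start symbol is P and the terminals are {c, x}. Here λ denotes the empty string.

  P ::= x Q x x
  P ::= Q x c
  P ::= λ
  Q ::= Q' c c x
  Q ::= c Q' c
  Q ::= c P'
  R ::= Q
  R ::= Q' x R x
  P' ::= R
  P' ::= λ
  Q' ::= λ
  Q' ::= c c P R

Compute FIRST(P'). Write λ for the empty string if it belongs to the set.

{λ, c, x}

FIRST(Q'): from Q'::=λ we get {λ}; from Q'::=c c P R we get {c}. So FIRST(Q') = {λ, c}.
FIRST(Q): from Q::=Q' c c x we get {c}; from Q::=c Q' c we get {c}; from Q::=c P' we get {c}. So FIRST(Q) = {c}.
FIRST(P): from P::=x Q x x we get {x}; from P::=Q x c we get {c}; from P::=λ we get {λ}. So FIRST(P) = {λ, c, x}.
FIRST(R): from R::=Q we get {c}; from R::=Q' x R x we get {c, x}. So FIRST(R) = {c, x}.
FIRST(P'): from P'::=R we get {c, x}; from P'::=λ we get {λ}. So FIRST(P') = {λ, c, x}.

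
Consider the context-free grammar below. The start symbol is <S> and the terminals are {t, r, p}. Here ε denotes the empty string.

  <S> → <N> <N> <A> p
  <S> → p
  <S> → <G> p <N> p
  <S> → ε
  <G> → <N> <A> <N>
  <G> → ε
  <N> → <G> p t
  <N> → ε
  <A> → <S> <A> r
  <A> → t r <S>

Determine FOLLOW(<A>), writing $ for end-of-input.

FIRST(<S>) = {ε, p, t}  (via <N> <N> <A> p, <G> p <N> p)
FIRST(<A>) = {p, t}  (via <S> <A> r)
FIRST(<G>) = {ε, p, t}  (via <N> <A> <N>)
FIRST(<N>) = {ε, p, t}  (via <G> p t)
FOLLOW(<S>) includes $ since <S> is the start symbol.
FOLLOW(<G>): in <S>→<G> p <N> p, <G> is followed by p <N> p with FIRST {p}; in <N>→<G> p t, <G> is followed by p t with FIRST {p}. Thus FOLLOW(<G>) = {p}.
FOLLOW(<N>): in <S>→<N> <N> <A> p (occurrence 1), <N> is followed by <N> <A> p with FIRST {p, t}; in <S>→<N> <N> <A> p (occurrence 2), <N> is followed by <A> p with FIRST {p, t}; in <S>→<G> p <N> p, <N> is followed by p with FIRST {p}; in <G>→<N> <A> <N> (occurrence 1), <N> is followed by <A> <N> with FIRST {p, t}; in <G>→<N> <A> <N> (occurrence 2), the suffix after <N> is empty, so FOLLOW(<N>) ⊇ FOLLOW(<G>) = {p}. Thus FOLLOW(<N>) = {p, t}.
FOLLOW(<A>): in <S>→<N> <N> <A> p, <A> is followed by p with FIRST {p}; in <G>→<N> <A> <N>, <A> is followed by <N> with FIRST {ε, p, t}; in <G>→<N> <A> <N>, the suffix after <A> is nullable, so FOLLOW(<A>) ⊇ FOLLOW(<G>) = {p}; in <A>→<S> <A> r, <A> is followed by r with FIRST {r}. Thus FOLLOW(<A>) = {p, r, t}.
FOLLOW(<S>): in <A>→<S> <A> r, <S> is followed by <A> r with FIRST {p, t}; in <A>→t r <S>, the suffix after <S> is empty, so FOLLOW(<S>) ⊇ FOLLOW(<A>) = {p, r, t}. Thus FOLLOW(<S>) = {$, p, r, t}.

{p, r, t}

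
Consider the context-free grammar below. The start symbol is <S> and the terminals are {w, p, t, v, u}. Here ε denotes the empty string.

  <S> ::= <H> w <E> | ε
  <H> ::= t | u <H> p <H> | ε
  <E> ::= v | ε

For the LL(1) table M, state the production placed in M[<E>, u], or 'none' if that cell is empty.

FIRST(<H>) = {ε, t, u}
FIRST(<E>) = {ε, v}
FIRST(<S>) = {ε, t, u, w}  (via <H> w <E>)
FOLLOW(<S>) includes $ since <S> is the start symbol.
FOLLOW(<S>): <S> appears on no right-hand side. Thus FOLLOW(<S>) = {$}.
FOLLOW(<E>): in <S>::=<H> w <E>, the suffix after <E> is empty, so FOLLOW(<E>) ⊇ FOLLOW(<S>) = {$}. Thus FOLLOW(<E>) = {$}.
For <E> ::= v: FIRST(v) = {v}, so it goes in M[<E>, t] for t ∈ {v}.
For <E> ::= ε: FIRST(ε) = {ε}, so it goes in M[<E>, t] for t ∈ {}; since ε ∈ FIRST, also for every t ∈ FOLLOW(<E>) = {$}.
None of these place a production in M[<E>, u].

none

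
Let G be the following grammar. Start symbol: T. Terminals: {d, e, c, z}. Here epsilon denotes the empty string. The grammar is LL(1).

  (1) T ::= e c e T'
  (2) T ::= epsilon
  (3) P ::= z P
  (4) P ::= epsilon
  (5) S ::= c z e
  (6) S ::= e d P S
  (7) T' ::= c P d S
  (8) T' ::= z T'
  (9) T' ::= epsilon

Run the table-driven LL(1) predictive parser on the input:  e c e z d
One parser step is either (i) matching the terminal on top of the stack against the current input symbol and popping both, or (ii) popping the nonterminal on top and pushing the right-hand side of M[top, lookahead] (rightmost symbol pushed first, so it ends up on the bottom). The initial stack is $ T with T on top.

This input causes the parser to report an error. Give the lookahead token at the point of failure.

step 1: stack=$ T  input=e c e z d $  — expand T ::= e c e T'
step 2: stack=$ T' e c e  input=e c e z d $  — match e
step 3: stack=$ T' e c  input=c e z d $  — match c
step 4: stack=$ T' e  input=e z d $  — match e
step 5: stack=$ T'  input=z d $  — expand T' ::= z T'
step 6: stack=$ T' z  input=z d $  — match z
step 7: stack=$ T'  input=d $  — error: M[T', d] is empty

d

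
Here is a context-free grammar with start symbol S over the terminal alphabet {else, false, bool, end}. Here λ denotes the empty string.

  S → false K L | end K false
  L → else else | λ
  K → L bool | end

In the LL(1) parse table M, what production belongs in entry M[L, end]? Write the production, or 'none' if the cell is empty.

FIRST(S) = {end, false}
FIRST(L) = {λ, else}
FIRST(K) = {bool, else, end}  (via L bool)
FOLLOW(S) includes $ since S is the start symbol.
FOLLOW(S): S appears on no right-hand side. Thus FOLLOW(S) = {$}.
FOLLOW(L): in S→false K L, the suffix after L is empty, so FOLLOW(L) ⊇ FOLLOW(S) = {$}; in K→L bool, L is followed by bool with FIRST {bool}. Thus FOLLOW(L) = {$, bool}.
For L → else else: FIRST(else else) = {else}, so it goes in M[L, t] for t ∈ {else}.
For L → λ: FIRST(λ) = {λ}, so it goes in M[L, t] for t ∈ {}; since λ ∈ FIRST, also for every t ∈ FOLLOW(L) = {$, bool}.
None of these place a production in M[L, end].

none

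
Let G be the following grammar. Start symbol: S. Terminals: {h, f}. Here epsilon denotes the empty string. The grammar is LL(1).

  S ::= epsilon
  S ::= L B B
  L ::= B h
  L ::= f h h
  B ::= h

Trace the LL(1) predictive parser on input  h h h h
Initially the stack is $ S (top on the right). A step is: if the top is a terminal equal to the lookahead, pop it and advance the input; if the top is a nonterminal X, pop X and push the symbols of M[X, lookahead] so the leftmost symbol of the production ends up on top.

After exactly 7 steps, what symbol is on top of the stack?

step 1: stack=$ S  input=h h h h $  — expand S ::= L B B
step 2: stack=$ B B L  input=h h h h $  — expand L ::= B h
step 3: stack=$ B B h B  input=h h h h $  — expand B ::= h
step 4: stack=$ B B h h  input=h h h h $  — match h
step 5: stack=$ B B h  input=h h h $  — match h
step 6: stack=$ B B  input=h h $  — expand B ::= h
step 7: stack=$ B h  input=h h $  — match h
Stack after step 7: $ B (top = B).

B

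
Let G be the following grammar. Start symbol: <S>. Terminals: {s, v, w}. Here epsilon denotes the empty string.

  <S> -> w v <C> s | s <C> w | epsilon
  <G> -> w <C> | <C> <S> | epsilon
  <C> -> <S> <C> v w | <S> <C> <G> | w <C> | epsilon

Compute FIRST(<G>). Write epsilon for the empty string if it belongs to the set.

FIRST(<S>): from <S>->w v <C> s we get {w}; from <S>->s <C> w we get {s}; from <S>->epsilon we get {epsilon}. So FIRST(<S>) = {epsilon, s, w}.
FIRST(<G>): from <G>->w <C> we get {w}; from <G>-><C> <S> we get {epsilon, s, v, w}; from <G>->epsilon we get {epsilon}. So FIRST(<G>) = {epsilon, s, v, w}.
FIRST(<C>): from <C>-><S> <C> v w we get {s, v, w}; from <C>-><S> <C> <G> we get {epsilon, s, v, w}; from <C>->w <C> we get {w}; from <C>->epsilon we get {epsilon}. So FIRST(<C>) = {epsilon, s, v, w}.

{epsilon, s, v, w}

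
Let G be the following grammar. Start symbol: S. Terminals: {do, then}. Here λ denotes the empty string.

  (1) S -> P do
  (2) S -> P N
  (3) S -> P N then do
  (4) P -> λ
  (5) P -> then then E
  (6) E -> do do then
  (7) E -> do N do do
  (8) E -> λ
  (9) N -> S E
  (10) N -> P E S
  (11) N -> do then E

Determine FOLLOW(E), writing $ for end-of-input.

{$, do, then}

FIRST(P): from P->λ we get {λ}; from P->then then E we get {then}. So FIRST(P) = {λ, then}.
FIRST(E): from E->do do then we get {do}; from E->do N do do we get {do}; from E->λ we get {λ}. So FIRST(E) = {λ, do}.
FIRST(S): from S->P do we get {do, then}; from S->P N we get {do, then}; from S->P N then do we get {do, then}. So FIRST(S) = {do, then}.
FIRST(N): from N->S E we get {do, then}; from N->P E S we get {do, then}; from N->do then E we get {do}. So FIRST(N) = {do, then}.
FOLLOW(S) includes $ since S is the start symbol.
FOLLOW(P): in S->P do, P is followed by do with FIRST {do}; in S->P N, P is followed by N with FIRST {do, then}; in S->P N then do, P is followed by N then do with FIRST {do, then}; in N->P E S, P is followed by E S with FIRST {do, then}. Thus FOLLOW(P) = {do, then}.
FOLLOW(S): in N->S E, S is followed by E with FIRST {λ, do}; in N->S E, the suffix after S is nullable, so FOLLOW(S) ⊇ FOLLOW(N) = {$, do, then}; in N->P E S, the suffix after S is empty, so FOLLOW(S) ⊇ FOLLOW(N) = {$, do, then}. Thus FOLLOW(S) = {$, do, then}.
FOLLOW(N): in S->P N, the suffix after N is empty, so FOLLOW(N) ⊇ FOLLOW(S) = {$, do, then}; in S->P N then do, N is followed by then do with FIRST {then}; in E->do N do do, N is followed by do do with FIRST {do}. Thus FOLLOW(N) = {$, do, then}.
FOLLOW(E): in P->then then E, the suffix after E is empty, so FOLLOW(E) ⊇ FOLLOW(P) = {do, then}; in N->S E, the suffix after E is empty, so FOLLOW(E) ⊇ FOLLOW(N) = {$, do, then}; in N->P E S, E is followed by S with FIRST {do, then}; in N->do then E, the suffix after E is empty, so FOLLOW(E) ⊇ FOLLOW(N) = {$, do, then}. Thus FOLLOW(E) = {$, do, then}.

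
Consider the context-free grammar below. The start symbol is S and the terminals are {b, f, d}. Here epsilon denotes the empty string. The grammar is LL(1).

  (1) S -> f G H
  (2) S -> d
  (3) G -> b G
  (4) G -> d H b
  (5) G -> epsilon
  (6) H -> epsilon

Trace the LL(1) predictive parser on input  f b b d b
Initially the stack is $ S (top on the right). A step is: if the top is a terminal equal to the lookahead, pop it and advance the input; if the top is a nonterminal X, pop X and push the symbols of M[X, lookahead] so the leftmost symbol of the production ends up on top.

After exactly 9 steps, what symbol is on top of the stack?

b

step 1: stack=$ S  input=f b b d b $  — expand S -> f G H
step 2: stack=$ H G f  input=f b b d b $  — match f
step 3: stack=$ H G  input=b b d b $  — expand G -> b G
step 4: stack=$ H G b  input=b b d b $  — match b
step 5: stack=$ H G  input=b d b $  — expand G -> b G
step 6: stack=$ H G b  input=b d b $  — match b
step 7: stack=$ H G  input=d b $  — expand G -> d H b
step 8: stack=$ H b H d  input=d b $  — match d
step 9: stack=$ H b H  input=b $  — expand H -> epsilon
Stack after step 9: $ H b (top = b).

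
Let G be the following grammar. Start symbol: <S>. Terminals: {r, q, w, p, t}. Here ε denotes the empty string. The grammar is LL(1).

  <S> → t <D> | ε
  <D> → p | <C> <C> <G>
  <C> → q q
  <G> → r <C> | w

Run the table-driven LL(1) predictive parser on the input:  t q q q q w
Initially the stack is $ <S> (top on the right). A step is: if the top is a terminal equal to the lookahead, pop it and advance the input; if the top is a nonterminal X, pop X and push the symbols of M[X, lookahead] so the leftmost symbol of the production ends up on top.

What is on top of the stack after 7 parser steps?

q

     Stack          Input          Action
  1  $ <S>          t q q q q w $  expand <S> → t <D>
  2  $ <D> t        t q q q q w $  match t
  3  $ <D>          q q q q w $    expand <D> → <C> <C> <G>
  4  $ <G> <C> <C>  q q q q w $    expand <C> → q q
  5  $ <G> <C> q q  q q q q w $    match q
  6  $ <G> <C> q    q q q w $      match q
  7  $ <G> <C>      q q w $        expand <C> → q q
Stack after step 7: $ <G> q q (top = q).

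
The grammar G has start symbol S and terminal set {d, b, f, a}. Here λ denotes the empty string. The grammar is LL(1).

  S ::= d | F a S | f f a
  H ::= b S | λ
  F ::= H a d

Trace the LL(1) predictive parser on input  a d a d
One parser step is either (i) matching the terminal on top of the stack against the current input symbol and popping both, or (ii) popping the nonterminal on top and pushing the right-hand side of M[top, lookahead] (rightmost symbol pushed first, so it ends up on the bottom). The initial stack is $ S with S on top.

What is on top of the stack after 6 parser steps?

S

     Stack        Input      Action
  1  $ S          a d a d $  expand S ::= F a S
  2  $ S a F      a d a d $  expand F ::= H a d
  3  $ S a d a H  a d a d $  expand H ::= λ
  4  $ S a d a    a d a d $  match a
  5  $ S a d      d a d $    match d
  6  $ S a        a d $      match a
Stack after step 6: $ S (top = S).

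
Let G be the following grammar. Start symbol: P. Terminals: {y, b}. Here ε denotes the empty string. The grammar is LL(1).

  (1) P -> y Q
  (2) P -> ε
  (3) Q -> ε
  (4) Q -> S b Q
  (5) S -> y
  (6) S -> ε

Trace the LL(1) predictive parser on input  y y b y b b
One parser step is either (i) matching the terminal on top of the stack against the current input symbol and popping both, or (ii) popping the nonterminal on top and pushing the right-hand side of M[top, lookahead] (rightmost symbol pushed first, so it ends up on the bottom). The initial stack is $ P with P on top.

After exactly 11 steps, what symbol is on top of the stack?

S

step 1: stack=$ P  input=y y b y b b $  — expand P -> y Q
step 2: stack=$ Q y  input=y y b y b b $  — match y
step 3: stack=$ Q  input=y b y b b $  — expand Q -> S b Q
step 4: stack=$ Q b S  input=y b y b b $  — expand S -> y
step 5: stack=$ Q b y  input=y b y b b $  — match y
step 6: stack=$ Q b  input=b y b b $  — match b
step 7: stack=$ Q  input=y b b $  — expand Q -> S b Q
step 8: stack=$ Q b S  input=y b b $  — expand S -> y
step 9: stack=$ Q b y  input=y b b $  — match y
step 10: stack=$ Q b  input=b b $  — match b
step 11: stack=$ Q  input=b $  — expand Q -> S b Q
Stack after step 11: $ Q b S (top = S).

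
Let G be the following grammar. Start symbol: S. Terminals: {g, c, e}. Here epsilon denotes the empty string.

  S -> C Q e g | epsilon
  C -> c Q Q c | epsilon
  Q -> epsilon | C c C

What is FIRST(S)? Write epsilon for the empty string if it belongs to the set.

FIRST(C): from C->c Q Q c we get {c}; from C->epsilon we get {epsilon}. So FIRST(C) = {epsilon, c}.
FIRST(Q): from Q->epsilon we get {epsilon}; from Q->C c C we get {c}. So FIRST(Q) = {epsilon, c}.
FIRST(S): from S->C Q e g we get {c, e}; from S->epsilon we get {epsilon}. So FIRST(S) = {epsilon, c, e}.

{epsilon, c, e}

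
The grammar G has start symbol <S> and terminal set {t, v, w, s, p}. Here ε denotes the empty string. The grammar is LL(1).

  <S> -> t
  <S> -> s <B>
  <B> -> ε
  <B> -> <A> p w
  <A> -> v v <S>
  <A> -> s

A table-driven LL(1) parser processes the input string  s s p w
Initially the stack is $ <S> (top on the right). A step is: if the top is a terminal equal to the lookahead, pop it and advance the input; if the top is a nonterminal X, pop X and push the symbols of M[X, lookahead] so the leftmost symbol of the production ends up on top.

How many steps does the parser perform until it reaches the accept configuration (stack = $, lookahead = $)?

step 1: stack=$ <S>  input=s s p w $  — expand <S> -> s <B>
step 2: stack=$ <B> s  input=s s p w $  — match s
step 3: stack=$ <B>  input=s p w $  — expand <B> -> <A> p w
step 4: stack=$ w p <A>  input=s p w $  — expand <A> -> s
step 5: stack=$ w p s  input=s p w $  — match s
step 6: stack=$ w p  input=p w $  — match p
step 7: stack=$ w  input=w $  — match w
Accept reached after 7 steps.

7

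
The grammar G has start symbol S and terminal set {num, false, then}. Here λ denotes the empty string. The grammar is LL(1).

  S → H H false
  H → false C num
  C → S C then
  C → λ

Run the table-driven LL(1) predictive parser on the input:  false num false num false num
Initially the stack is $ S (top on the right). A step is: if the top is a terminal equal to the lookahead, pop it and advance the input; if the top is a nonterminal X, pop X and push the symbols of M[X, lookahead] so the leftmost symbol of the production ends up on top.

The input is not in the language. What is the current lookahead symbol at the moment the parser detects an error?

step 1: stack=$ S  input=false num false num false num $  — expand S → H H false
step 2: stack=$ false H H  input=false num false num false num $  — expand H → false C num
step 3: stack=$ false H num C false  input=false num false num false num $  — match false
step 4: stack=$ false H num C  input=num false num false num $  — expand C → λ
step 5: stack=$ false H num  input=num false num false num $  — match num
step 6: stack=$ false H  input=false num false num $  — expand H → false C num
step 7: stack=$ false num C false  input=false num false num $  — match false
step 8: stack=$ false num C  input=num false num $  — expand C → λ
step 9: stack=$ false num  input=num false num $  — match num
step 10: stack=$ false  input=false num $  — match false
step 11: stack=$  input=num $  — error: stack empty but input remains

num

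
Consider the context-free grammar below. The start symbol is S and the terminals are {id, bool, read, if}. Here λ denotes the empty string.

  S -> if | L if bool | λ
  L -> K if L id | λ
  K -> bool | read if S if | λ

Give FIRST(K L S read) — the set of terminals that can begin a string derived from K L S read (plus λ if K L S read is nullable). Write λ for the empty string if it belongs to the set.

FIRST(K) = {λ, bool, read}
FIRST(L) = {λ, bool, if, read}  (via K if L id)
FIRST(S) = {λ, bool, if, read}  (via L if bool)
FIRST(K L S read): take FIRST of each symbol in turn, carrying on past any symbol whose FIRST contains λ; result {bool, if, read}.

{bool, if, read}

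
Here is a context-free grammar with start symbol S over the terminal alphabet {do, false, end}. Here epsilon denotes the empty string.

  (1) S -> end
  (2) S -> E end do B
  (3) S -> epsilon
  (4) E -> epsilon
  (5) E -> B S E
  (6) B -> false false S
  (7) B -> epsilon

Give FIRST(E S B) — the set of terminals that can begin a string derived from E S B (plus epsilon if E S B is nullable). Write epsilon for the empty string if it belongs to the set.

FIRST(B) = {epsilon, false}
FIRST(S) = {epsilon, end, false}  (via E end do B)
FIRST(E) = {epsilon, end, false}  (via B S E)
FIRST(E S B): take FIRST of each symbol in turn, carrying on past any symbol whose FIRST contains epsilon; result {epsilon, end, false}.

{epsilon, end, false}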